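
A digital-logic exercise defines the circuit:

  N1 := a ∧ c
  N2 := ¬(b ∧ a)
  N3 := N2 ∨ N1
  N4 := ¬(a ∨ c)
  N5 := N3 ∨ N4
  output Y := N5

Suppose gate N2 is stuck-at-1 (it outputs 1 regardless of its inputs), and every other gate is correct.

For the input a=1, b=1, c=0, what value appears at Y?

1

Propagate with N2 forced: N1=0, N2=1 [stuck-at-1], N3=1, N4=0, N5=1.
So Y = 1. (Without the fault it would be 0.)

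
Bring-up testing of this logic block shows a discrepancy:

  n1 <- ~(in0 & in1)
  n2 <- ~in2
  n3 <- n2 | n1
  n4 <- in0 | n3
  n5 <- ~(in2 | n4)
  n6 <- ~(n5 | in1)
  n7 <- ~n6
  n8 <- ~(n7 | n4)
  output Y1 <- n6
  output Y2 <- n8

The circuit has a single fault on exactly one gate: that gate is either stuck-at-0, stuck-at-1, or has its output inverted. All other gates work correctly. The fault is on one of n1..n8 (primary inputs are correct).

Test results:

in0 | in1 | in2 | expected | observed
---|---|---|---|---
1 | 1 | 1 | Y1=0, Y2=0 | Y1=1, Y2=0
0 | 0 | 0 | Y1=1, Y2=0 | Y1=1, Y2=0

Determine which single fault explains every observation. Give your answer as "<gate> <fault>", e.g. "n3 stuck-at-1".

Fault-free values for test 1 (in0=1, in1=1, in2=1): n1=0, n2=0, n3=0, n4=1, n5=0, n6=0, n7=1, n8=0, giving Y1=0, Y2=0. Observed Y1=1, Y2=0.
Test 1: faults giving observed Y1=1, Y2=0 are {n6 stuck-at-1, n6 inverted output}.
Test 2 (in0=0, in1=0, in2=0): fault-free n1=1, n2=1, n3=1, n4=1, n5=0, n6=1, n7=0, n8=0 → Y1=1, Y2=0; observed Y1=1, Y2=0. Eliminates n6 inverted output.
Only n6 stuck-at-1 is consistent with every test.

n6 stuck-at-1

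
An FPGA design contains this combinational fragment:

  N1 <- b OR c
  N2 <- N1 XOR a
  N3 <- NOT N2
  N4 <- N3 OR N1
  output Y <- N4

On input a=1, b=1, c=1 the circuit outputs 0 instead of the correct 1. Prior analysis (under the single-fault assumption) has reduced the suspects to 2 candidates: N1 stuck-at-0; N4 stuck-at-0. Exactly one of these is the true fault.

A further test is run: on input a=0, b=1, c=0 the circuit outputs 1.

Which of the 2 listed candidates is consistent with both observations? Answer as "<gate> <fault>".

N1 stuck-at-0

Evaluate each candidate on input a=0, b=1, c=0:
  N1 stuck-at-0: N1=0 [stuck-at-0], N2=0, N3=1, N4=1 → 1 — matches
  N4 stuck-at-0: N1=1, N2=1, N3=0, N4=0 [stuck-at-0] → 0 — eliminated
Only N1 stuck-at-0 reproduces the observed 1.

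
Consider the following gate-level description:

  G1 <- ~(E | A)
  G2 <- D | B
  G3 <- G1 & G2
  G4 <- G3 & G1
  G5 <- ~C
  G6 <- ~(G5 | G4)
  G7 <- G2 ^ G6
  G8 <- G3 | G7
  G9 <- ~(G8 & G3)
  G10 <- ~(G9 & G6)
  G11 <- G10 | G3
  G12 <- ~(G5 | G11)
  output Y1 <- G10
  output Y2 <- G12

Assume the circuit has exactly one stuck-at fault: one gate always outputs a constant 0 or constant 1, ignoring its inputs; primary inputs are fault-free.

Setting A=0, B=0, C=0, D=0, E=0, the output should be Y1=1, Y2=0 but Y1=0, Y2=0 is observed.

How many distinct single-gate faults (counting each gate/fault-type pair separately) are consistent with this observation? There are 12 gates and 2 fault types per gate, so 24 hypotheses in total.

Fault-free: G1=1, G2=0, G3=0, G4=0, G5=1, G6=0, G7=0, G8=0, G9=1, G10=1, G11=1, G12=0 → Y1=1, Y2=0. Observed Y1=0, Y2=0.
  G1: none of the 2 fault types match ✗
  G2: none of the 2 fault types match ✗
  G3: none of the 2 fault types match ✗
  G4: none of the 2 fault types match ✗
  G5: none of the 2 fault types match ✗
  G6: stuck-at-1 ✓; others ✗
  G7: none of the 2 fault types match ✗
  G8: none of the 2 fault types match ✗
  G9: none of the 2 fault types match ✗
  G10: stuck-at-0 ✓; others ✗
  G11: none of the 2 fault types match ✗
  G12: none of the 2 fault types match ✗
Consistent faults: {G6 stuck-at-1, G10 stuck-at-0} — 2 in all.

2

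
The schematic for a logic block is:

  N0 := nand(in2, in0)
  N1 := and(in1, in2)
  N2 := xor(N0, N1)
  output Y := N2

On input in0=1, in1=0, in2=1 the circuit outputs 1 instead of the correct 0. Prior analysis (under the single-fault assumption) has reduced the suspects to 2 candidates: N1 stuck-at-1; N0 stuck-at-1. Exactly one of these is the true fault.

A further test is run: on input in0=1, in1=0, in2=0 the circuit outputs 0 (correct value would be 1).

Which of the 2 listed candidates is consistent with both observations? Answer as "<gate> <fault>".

Evaluate each candidate on input in0=1, in1=0, in2=0:
  N1 stuck-at-1: N0=1, N1=1 [stuck-at-1], N2=0 → 0 — matches
  N0 stuck-at-1: N0=1 [stuck-at-1], N1=0, N2=1 → 1 — eliminated
Only N1 stuck-at-1 reproduces the observed 0.

N1 stuck-at-1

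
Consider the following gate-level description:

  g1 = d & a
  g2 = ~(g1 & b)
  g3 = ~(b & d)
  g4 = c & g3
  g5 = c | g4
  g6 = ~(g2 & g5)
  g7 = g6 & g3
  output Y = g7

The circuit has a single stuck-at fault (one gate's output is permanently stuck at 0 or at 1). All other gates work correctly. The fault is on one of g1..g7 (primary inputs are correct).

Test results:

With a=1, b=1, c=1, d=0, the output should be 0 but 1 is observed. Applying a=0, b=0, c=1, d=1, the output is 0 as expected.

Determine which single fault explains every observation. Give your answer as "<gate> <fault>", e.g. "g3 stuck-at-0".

g1 stuck-at-1

Fault-free values for test 1 (a=1, b=1, c=1, d=0): g1=0, g2=1, g3=1, g4=1, g5=1, g6=0, g7=0, giving Y=0. Observed 1.
Test 1: faults giving observed 1 are {g1 stuck-at-1, g2 stuck-at-0, g5 stuck-at-0, g6 stuck-at-1, g7 stuck-at-1}.
Test 2 (a=0, b=0, c=1, d=1): fault-free g1=0, g2=1, g3=1, g4=1, g5=1, g6=0, g7=0 → 0; observed 0. Eliminates g2 stuck-at-0, g5 stuck-at-0, g6 stuck-at-1, g7 stuck-at-1.
Only g1 stuck-at-1 is consistent with every test.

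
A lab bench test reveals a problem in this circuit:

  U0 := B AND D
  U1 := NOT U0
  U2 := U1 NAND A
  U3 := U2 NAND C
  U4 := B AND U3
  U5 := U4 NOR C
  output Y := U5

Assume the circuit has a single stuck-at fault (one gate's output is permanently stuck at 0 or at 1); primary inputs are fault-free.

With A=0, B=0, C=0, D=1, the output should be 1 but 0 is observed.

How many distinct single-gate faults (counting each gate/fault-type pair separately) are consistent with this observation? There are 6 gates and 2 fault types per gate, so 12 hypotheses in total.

2

Fault-free: U0=0, U1=1, U2=1, U3=1, U4=0, U5=1 → 1. Observed 0.
  U0 stuck-at-0: output 1 ✗
  U0 stuck-at-1: output 1 ✗
  U1 stuck-at-0: output 1 ✗
  U1 stuck-at-1: output 1 ✗
  U2 stuck-at-0: output 1 ✗
  U2 stuck-at-1: output 1 ✗
  U3 stuck-at-0: output 1 ✗
  U3 stuck-at-1: output 1 ✗
  U4 stuck-at-0: output 1 ✗
  U4 stuck-at-1: output 0 ✓
  U5 stuck-at-0: output 0 ✓
  U5 stuck-at-1: output 1 ✗
Consistent faults: {U4 stuck-at-1, U5 stuck-at-0} — 2 in all.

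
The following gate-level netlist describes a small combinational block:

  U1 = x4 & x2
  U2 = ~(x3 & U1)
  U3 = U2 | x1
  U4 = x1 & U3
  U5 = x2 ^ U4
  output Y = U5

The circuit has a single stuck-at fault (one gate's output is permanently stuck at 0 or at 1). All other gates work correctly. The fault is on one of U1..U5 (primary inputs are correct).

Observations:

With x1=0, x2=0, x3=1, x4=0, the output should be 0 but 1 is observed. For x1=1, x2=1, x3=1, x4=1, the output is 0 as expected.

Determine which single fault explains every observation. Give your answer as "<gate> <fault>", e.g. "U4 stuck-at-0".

U4 stuck-at-1

Fault-free values for test 1 (x1=0, x2=0, x3=1, x4=0): U1=0, U2=1, U3=1, U4=0, U5=0, giving Y=0. Observed 1.
Test 1: faults giving observed 1 are {U4 stuck-at-1, U5 stuck-at-1}.
Test 2 (x1=1, x2=1, x3=1, x4=1): fault-free U1=1, U2=0, U3=1, U4=1, U5=0 → 0; observed 0. Eliminates U5 stuck-at-1.
Only U4 stuck-at-1 is consistent with every test.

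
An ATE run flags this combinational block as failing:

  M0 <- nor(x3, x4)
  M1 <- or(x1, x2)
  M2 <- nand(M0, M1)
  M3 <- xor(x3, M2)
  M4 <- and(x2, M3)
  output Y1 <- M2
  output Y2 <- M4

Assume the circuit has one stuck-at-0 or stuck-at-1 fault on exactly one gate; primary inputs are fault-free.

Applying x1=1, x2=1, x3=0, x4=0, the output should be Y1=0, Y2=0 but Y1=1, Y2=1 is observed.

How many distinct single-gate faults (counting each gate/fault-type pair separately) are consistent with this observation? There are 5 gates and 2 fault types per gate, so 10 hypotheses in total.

Fault-free: M0=1, M1=1, M2=0, M3=0, M4=0 → Y1=0, Y2=0. Observed Y1=1, Y2=1.
  M0 stuck-at-0: output Y1=1, Y2=1 ✓
  M0 stuck-at-1: output Y1=0, Y2=0 ✗
  M1 stuck-at-0: output Y1=1, Y2=1 ✓
  M1 stuck-at-1: output Y1=0, Y2=0 ✗
  M2 stuck-at-0: output Y1=0, Y2=0 ✗
  M2 stuck-at-1: output Y1=1, Y2=1 ✓
  M3 stuck-at-0: output Y1=0, Y2=0 ✗
  M3 stuck-at-1: output Y1=0, Y2=1 ✗
  M4 stuck-at-0: output Y1=0, Y2=0 ✗
  M4 stuck-at-1: output Y1=0, Y2=1 ✗
Consistent faults: {M0 stuck-at-0, M1 stuck-at-0, M2 stuck-at-1} — 3 in all.

3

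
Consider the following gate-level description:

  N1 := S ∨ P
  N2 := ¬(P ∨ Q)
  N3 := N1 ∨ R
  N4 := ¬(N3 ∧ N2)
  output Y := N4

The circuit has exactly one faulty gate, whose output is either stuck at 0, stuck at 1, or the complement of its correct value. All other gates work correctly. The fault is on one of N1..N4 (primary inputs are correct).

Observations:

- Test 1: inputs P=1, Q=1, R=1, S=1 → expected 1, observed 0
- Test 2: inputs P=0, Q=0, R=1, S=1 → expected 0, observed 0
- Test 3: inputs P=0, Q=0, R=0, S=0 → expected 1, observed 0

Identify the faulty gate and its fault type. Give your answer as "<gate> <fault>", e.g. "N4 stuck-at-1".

Fault-free values for test 1 (P=1, Q=1, R=1, S=1): N1=1, N2=0, N3=1, N4=1, giving Y=1. Observed 0.
Test 1: faults giving observed 0 are {N2 stuck-at-1, N2 inverted output, N4 stuck-at-0, N4 inverted output}.
Test 2 (P=0, Q=0, R=1, S=1): fault-free N1=1, N2=1, N3=1, N4=0 → 0; observed 0. Eliminates N2 inverted output, N4 inverted output.
Test 3 (P=0, Q=0, R=0, S=0): fault-free N1=0, N2=1, N3=0, N4=1 → 1; observed 0. Eliminates N2 stuck-at-1.
Only N4 stuck-at-0 is consistent with every test.

N4 stuck-at-0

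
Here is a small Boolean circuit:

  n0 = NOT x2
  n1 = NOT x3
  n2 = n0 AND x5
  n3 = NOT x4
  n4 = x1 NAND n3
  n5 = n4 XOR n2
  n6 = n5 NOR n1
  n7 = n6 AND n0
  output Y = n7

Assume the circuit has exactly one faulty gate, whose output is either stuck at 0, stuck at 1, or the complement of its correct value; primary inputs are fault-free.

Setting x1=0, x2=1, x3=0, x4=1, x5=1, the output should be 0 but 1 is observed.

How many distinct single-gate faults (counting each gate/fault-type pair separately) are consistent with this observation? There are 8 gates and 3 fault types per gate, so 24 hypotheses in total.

Fault-free: n0=0, n1=1, n2=0, n3=0, n4=1, n5=1, n6=0, n7=0 → 0. Observed 1.
  n0: none of the 3 fault types match ✗
  n1: none of the 3 fault types match ✗
  n2: none of the 3 fault types match ✗
  n3: none of the 3 fault types match ✗
  n4: none of the 3 fault types match ✗
  n5: none of the 3 fault types match ✗
  n6: none of the 3 fault types match ✗
  n7: stuck-at-1, inverted output ✓; others ✗
Consistent faults: {n7 stuck-at-1, n7 inverted output} — 2 in all.

2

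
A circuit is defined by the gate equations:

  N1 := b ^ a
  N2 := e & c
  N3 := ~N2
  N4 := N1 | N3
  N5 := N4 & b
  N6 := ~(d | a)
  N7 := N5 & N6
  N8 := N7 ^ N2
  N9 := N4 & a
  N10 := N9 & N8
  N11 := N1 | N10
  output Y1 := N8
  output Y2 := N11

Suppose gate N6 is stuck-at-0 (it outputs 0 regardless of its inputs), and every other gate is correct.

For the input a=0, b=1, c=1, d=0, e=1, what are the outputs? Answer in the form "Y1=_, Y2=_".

Propagate with N6 forced: N1=1, N2=1, N3=0, N4=1, N5=1, N6=0 [stuck-at-0], N7=0, N8=1, N9=0, N10=0, N11=1.
So the outputs are Y1=1, Y2=1. (Without the fault they would be Y1=0, Y2=1.)

Y1=1, Y2=1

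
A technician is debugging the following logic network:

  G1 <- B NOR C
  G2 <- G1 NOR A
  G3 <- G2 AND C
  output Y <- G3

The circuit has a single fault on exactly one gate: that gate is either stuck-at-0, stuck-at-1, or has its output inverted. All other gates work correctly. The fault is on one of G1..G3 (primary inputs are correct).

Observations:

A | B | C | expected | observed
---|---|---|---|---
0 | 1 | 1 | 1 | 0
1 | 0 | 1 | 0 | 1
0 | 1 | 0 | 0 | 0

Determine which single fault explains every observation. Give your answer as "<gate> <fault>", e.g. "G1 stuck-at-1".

G2 inverted output

Fault-free values for test 1 (A=0, B=1, C=1): G1=0, G2=1, G3=1, giving Y=1. Observed 0.
Test 1: faults giving observed 0 are {G1 stuck-at-1, G1 inverted output, G2 stuck-at-0, G2 inverted output, G3 stuck-at-0, G3 inverted output}.
Test 2 (A=1, B=0, C=1): fault-free G1=0, G2=0, G3=0 → 0; observed 1. Eliminates G1 stuck-at-1, G1 inverted output, G2 stuck-at-0, G3 stuck-at-0.
Test 3 (A=0, B=1, C=0): fault-free G1=0, G2=1, G3=0 → 0; observed 0. Eliminates G3 inverted output.
Only G2 inverted output is consistent with every test.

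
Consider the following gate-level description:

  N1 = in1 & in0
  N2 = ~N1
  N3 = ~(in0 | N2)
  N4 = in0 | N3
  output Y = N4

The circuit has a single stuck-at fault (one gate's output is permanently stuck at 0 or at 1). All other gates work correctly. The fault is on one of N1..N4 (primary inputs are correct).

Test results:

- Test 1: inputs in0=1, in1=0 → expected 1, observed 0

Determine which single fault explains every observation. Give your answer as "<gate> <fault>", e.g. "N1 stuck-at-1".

Fault-free values for test 1 (in0=1, in1=0): N1=0, N2=1, N3=0, N4=1, giving Y=1. Observed 0.
Test 1: faults giving observed 0 are {N4 stuck-at-0}.
Only N4 stuck-at-0 is consistent with every test.

N4 stuck-at-0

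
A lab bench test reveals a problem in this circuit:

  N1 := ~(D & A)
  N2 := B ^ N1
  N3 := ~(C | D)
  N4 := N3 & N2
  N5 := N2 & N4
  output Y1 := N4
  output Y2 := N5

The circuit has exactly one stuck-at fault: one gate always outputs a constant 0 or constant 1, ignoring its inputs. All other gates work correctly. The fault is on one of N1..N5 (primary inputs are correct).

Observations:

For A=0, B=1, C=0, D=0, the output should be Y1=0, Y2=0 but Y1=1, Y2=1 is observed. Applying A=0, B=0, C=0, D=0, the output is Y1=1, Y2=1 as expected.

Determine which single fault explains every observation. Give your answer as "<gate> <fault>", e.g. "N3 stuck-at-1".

Fault-free values for test 1 (A=0, B=1, C=0, D=0): N1=1, N2=0, N3=1, N4=0, N5=0, giving Y1=0, Y2=0. Observed Y1=1, Y2=1.
Test 1: faults giving observed Y1=1, Y2=1 are {N1 stuck-at-0, N2 stuck-at-1}.
Test 2 (A=0, B=0, C=0, D=0): fault-free N1=1, N2=1, N3=1, N4=1, N5=1 → Y1=1, Y2=1; observed Y1=1, Y2=1. Eliminates N1 stuck-at-0.
Only N2 stuck-at-1 is consistent with every test.

N2 stuck-at-1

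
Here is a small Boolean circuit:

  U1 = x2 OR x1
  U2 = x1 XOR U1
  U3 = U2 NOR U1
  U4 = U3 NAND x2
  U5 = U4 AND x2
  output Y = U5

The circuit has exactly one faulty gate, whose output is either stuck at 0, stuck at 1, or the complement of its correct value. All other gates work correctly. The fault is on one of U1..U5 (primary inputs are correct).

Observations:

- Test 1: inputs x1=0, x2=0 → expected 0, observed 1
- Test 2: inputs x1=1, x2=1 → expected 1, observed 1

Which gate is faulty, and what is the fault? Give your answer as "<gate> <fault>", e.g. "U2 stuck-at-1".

U5 stuck-at-1

Fault-free values for test 1 (x1=0, x2=0): U1=0, U2=0, U3=1, U4=1, U5=0, giving Y=0. Observed 1.
Test 1: faults giving observed 1 are {U5 stuck-at-1, U5 inverted output}.
Test 2 (x1=1, x2=1): fault-free U1=1, U2=0, U3=0, U4=1, U5=1 → 1; observed 1. Eliminates U5 inverted output.
Only U5 stuck-at-1 is consistent with every test.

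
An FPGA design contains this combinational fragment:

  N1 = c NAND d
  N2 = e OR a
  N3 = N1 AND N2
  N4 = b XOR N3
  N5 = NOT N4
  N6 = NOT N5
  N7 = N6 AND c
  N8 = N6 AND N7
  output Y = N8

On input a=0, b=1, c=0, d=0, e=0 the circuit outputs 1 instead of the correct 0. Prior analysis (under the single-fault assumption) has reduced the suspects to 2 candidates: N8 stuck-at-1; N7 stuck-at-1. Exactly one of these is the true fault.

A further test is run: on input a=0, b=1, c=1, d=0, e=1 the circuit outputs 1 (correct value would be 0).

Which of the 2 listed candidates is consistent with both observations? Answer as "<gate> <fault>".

N8 stuck-at-1

Evaluate each candidate on input a=0, b=1, c=1, d=0, e=1:
  N8 stuck-at-1: N1=1, N2=1, N3=1, N4=0, N5=1, N6=0, N7=0, N8=1 [stuck-at-1] → 1 — matches
  N7 stuck-at-1: N1=1, N2=1, N3=1, N4=0, N5=1, N6=0, N7=1 [stuck-at-1], N8=0 → 0 — eliminated
Only N8 stuck-at-1 reproduces the observed 1.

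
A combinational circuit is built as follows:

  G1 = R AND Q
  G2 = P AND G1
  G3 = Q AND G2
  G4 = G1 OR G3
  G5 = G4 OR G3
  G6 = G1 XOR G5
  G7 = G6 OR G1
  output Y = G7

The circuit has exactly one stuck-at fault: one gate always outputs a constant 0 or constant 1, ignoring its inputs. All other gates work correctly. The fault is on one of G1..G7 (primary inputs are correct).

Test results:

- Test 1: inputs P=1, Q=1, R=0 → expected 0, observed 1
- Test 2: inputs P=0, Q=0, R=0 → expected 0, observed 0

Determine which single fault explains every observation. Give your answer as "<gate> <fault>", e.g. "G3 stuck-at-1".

Fault-free values for test 1 (P=1, Q=1, R=0): G1=0, G2=0, G3=0, G4=0, G5=0, G6=0, G7=0, giving Y=0. Observed 1.
Test 1: faults giving observed 1 are {G1 stuck-at-1, G2 stuck-at-1, G3 stuck-at-1, G4 stuck-at-1, G5 stuck-at-1, G6 stuck-at-1, G7 stuck-at-1}.
Test 2 (P=0, Q=0, R=0): fault-free G1=0, G2=0, G3=0, G4=0, G5=0, G6=0, G7=0 → 0; observed 0. Eliminates G1 stuck-at-1, G3 stuck-at-1, G4 stuck-at-1, G5 stuck-at-1, G6 stuck-at-1, G7 stuck-at-1.
Only G2 stuck-at-1 is consistent with every test.

G2 stuck-at-1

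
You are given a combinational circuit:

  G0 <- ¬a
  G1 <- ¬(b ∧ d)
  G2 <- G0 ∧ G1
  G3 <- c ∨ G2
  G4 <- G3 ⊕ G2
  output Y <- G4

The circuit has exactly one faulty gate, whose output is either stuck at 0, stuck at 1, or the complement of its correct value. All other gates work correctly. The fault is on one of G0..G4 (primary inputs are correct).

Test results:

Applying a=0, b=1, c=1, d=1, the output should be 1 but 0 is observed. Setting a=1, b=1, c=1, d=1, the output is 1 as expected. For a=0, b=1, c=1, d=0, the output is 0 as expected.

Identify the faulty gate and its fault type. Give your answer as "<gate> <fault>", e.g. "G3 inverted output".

Fault-free values for test 1 (a=0, b=1, c=1, d=1): G0=1, G1=0, G2=0, G3=1, G4=1, giving Y=1. Observed 0.
Test 1: faults giving observed 0 are {G1 stuck-at-1, G1 inverted output, G2 stuck-at-1, G2 inverted output, G3 stuck-at-0, G3 inverted output, G4 stuck-at-0, G4 inverted output}.
Test 2 (a=1, b=1, c=1, d=1): fault-free G0=0, G1=0, G2=0, G3=1, G4=1 → 1; observed 1. Eliminates G2 stuck-at-1, G2 inverted output, G3 stuck-at-0, G3 inverted output, G4 stuck-at-0, G4 inverted output.
Test 3 (a=0, b=1, c=1, d=0): fault-free G0=1, G1=1, G2=1, G3=1, G4=0 → 0; observed 0. Eliminates G1 inverted output.
Only G1 stuck-at-1 is consistent with every test.

G1 stuck-at-1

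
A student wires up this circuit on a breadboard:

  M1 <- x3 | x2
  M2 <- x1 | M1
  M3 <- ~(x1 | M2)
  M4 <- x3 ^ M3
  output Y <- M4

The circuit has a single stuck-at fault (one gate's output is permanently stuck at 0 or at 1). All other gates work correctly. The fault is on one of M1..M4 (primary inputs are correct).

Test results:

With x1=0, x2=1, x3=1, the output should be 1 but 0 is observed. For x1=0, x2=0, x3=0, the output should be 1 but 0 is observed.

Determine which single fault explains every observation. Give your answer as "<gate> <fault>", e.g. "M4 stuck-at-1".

M4 stuck-at-0

Fault-free values for test 1 (x1=0, x2=1, x3=1): M1=1, M2=1, M3=0, M4=1, giving Y=1. Observed 0.
Test 1: faults giving observed 0 are {M1 stuck-at-0, M2 stuck-at-0, M3 stuck-at-1, M4 stuck-at-0}.
Test 2 (x1=0, x2=0, x3=0): fault-free M1=0, M2=0, M3=1, M4=1 → 1; observed 0. Eliminates M1 stuck-at-0, M2 stuck-at-0, M3 stuck-at-1.
Only M4 stuck-at-0 is consistent with every test.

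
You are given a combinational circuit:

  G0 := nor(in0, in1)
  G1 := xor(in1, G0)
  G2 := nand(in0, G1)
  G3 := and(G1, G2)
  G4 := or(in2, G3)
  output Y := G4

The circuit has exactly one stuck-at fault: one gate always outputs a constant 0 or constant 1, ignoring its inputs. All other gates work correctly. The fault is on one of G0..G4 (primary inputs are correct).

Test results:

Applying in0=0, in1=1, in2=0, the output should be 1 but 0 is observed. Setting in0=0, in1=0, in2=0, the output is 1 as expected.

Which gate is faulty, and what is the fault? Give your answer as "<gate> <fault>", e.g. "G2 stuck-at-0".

G0 stuck-at-1

Fault-free values for test 1 (in0=0, in1=1, in2=0): G0=0, G1=1, G2=1, G3=1, G4=1, giving Y=1. Observed 0.
Test 1: faults giving observed 0 are {G0 stuck-at-1, G1 stuck-at-0, G2 stuck-at-0, G3 stuck-at-0, G4 stuck-at-0}.
Test 2 (in0=0, in1=0, in2=0): fault-free G0=1, G1=1, G2=1, G3=1, G4=1 → 1; observed 1. Eliminates G1 stuck-at-0, G2 stuck-at-0, G3 stuck-at-0, G4 stuck-at-0.
Only G0 stuck-at-1 is consistent with every test.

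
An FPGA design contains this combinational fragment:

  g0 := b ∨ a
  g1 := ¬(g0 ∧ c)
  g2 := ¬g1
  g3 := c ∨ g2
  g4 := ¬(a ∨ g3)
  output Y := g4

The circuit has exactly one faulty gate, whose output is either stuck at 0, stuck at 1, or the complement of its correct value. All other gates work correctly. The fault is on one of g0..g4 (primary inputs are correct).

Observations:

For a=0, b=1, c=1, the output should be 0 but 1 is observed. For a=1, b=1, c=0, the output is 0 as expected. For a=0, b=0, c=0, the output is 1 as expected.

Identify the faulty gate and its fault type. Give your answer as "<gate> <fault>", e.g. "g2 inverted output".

g3 stuck-at-0

Fault-free values for test 1 (a=0, b=1, c=1): g0=1, g1=0, g2=1, g3=1, g4=0, giving Y=0. Observed 1.
Test 1: faults giving observed 1 are {g3 stuck-at-0, g3 inverted output, g4 stuck-at-1, g4 inverted output}.
Test 2 (a=1, b=1, c=0): fault-free g0=1, g1=1, g2=0, g3=0, g4=0 → 0; observed 0. Eliminates g4 stuck-at-1, g4 inverted output.
Test 3 (a=0, b=0, c=0): fault-free g0=0, g1=1, g2=0, g3=0, g4=1 → 1; observed 1. Eliminates g3 inverted output.
Only g3 stuck-at-0 is consistent with every test.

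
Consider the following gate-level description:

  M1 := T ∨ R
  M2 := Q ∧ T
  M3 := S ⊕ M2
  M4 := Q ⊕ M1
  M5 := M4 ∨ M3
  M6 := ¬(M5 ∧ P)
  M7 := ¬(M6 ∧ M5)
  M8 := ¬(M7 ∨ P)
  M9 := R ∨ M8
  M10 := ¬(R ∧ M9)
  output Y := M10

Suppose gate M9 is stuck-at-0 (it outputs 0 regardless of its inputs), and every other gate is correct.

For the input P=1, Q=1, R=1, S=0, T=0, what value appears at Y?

1

Propagate with M9 forced: M1=1, M2=0, M3=0, M4=0, M5=0, M6=1, M7=1, M8=0, M9=0 [stuck-at-0], M10=1.
So Y = 1. (Without the fault it would be 0.)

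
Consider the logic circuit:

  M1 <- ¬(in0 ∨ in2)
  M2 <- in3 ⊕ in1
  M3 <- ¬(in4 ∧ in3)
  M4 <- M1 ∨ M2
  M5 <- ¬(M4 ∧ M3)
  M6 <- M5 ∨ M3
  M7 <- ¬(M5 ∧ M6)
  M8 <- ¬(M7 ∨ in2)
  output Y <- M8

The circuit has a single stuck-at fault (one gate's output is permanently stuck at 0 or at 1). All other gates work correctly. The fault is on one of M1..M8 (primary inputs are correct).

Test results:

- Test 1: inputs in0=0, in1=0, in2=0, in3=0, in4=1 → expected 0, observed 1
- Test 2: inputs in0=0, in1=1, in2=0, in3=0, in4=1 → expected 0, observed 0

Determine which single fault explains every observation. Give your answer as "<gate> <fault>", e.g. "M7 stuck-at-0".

M1 stuck-at-0

Fault-free values for test 1 (in0=0, in1=0, in2=0, in3=0, in4=1): M1=1, M2=0, M3=1, M4=1, M5=0, M6=1, M7=1, M8=0, giving Y=0. Observed 1.
Test 1: faults giving observed 1 are {M1 stuck-at-0, M3 stuck-at-0, M4 stuck-at-0, M5 stuck-at-1, M7 stuck-at-0, M8 stuck-at-1}.
Test 2 (in0=0, in1=1, in2=0, in3=0, in4=1): fault-free M1=1, M2=1, M3=1, M4=1, M5=0, M6=1, M7=1, M8=0 → 0; observed 0. Eliminates M3 stuck-at-0, M4 stuck-at-0, M5 stuck-at-1, M7 stuck-at-0, M8 stuck-at-1.
Only M1 stuck-at-0 is consistent with every test.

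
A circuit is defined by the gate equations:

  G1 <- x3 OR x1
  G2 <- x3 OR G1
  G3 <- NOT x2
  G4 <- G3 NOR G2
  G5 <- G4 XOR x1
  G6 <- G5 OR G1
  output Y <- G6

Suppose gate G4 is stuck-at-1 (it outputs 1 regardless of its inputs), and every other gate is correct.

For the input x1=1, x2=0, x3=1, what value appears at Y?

1

Propagate with G4 forced: G1=1, G2=1, G3=1, G4=1 [stuck-at-1], G5=0, G6=1.
So Y = 1. (Same as the fault-free value — the fault is masked on this input.)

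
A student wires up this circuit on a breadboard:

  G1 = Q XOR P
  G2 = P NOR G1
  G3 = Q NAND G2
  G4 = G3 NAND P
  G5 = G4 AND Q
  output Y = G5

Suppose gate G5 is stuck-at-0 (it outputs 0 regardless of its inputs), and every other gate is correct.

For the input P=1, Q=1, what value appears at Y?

Propagate with G5 forced: G1=0, G2=0, G3=1, G4=0, G5=0 [stuck-at-0].
So Y = 0. (Same as the fault-free value — the fault is masked on this input.)

0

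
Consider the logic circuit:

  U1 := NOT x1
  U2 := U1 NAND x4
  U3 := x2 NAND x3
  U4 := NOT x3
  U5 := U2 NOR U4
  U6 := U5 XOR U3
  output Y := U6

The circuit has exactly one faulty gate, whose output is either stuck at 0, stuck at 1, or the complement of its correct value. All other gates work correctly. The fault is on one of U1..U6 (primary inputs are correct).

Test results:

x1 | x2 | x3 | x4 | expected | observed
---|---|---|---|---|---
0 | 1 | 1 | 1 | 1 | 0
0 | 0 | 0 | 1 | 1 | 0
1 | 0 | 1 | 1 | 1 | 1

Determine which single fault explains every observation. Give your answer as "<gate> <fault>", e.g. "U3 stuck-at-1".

Fault-free values for test 1 (x1=0, x2=1, x3=1, x4=1): U1=1, U2=0, U3=0, U4=0, U5=1, U6=1, giving Y=1. Observed 0.
Test 1: faults giving observed 0 are {U1 stuck-at-0, U1 inverted output, U2 stuck-at-1, U2 inverted output, U3 stuck-at-1, U3 inverted output, U4 stuck-at-1, U4 inverted output, U5 stuck-at-0, U5 inverted output, U6 stuck-at-0, U6 inverted output}.
Test 2 (x1=0, x2=0, x3=0, x4=1): fault-free U1=1, U2=0, U3=1, U4=1, U5=0, U6=1 → 1; observed 0. Eliminates U1 stuck-at-0, U1 inverted output, U2 stuck-at-1, U2 inverted output, U3 stuck-at-1, U4 stuck-at-1, U5 stuck-at-0.
Test 3 (x1=1, x2=0, x3=1, x4=1): fault-free U1=0, U2=1, U3=1, U4=0, U5=0, U6=1 → 1; observed 1. Eliminates U3 inverted output, U5 inverted output, U6 stuck-at-0, U6 inverted output.
Only U4 inverted output is consistent with every test.

U4 inverted output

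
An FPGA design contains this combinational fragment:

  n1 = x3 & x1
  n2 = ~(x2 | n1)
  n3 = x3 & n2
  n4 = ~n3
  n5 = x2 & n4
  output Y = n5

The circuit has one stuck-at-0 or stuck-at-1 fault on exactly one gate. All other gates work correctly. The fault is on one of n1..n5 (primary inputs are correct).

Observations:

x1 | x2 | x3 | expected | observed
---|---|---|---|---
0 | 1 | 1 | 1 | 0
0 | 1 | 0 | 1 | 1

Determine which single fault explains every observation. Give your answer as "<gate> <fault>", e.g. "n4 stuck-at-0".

Fault-free values for test 1 (x1=0, x2=1, x3=1): n1=0, n2=0, n3=0, n4=1, n5=1, giving Y=1. Observed 0.
Test 1: faults giving observed 0 are {n2 stuck-at-1, n3 stuck-at-1, n4 stuck-at-0, n5 stuck-at-0}.
Test 2 (x1=0, x2=1, x3=0): fault-free n1=0, n2=0, n3=0, n4=1, n5=1 → 1; observed 1. Eliminates n3 stuck-at-1, n4 stuck-at-0, n5 stuck-at-0.
Only n2 stuck-at-1 is consistent with every test.

n2 stuck-at-1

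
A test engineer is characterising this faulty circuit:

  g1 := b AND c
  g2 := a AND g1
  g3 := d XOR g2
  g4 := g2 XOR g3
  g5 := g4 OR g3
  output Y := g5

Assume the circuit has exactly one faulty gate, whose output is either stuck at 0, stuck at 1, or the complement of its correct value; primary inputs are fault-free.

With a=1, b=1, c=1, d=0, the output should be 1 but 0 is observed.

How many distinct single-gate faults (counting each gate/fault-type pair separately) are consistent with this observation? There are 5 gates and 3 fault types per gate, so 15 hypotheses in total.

Fault-free: g1=1, g2=1, g3=1, g4=0, g5=1 → 1. Observed 0.
  g1: stuck-at-0, inverted output ✓; others ✗
  g2: stuck-at-0, inverted output ✓; others ✗
  g3: none of the 3 fault types match ✗
  g4: none of the 3 fault types match ✗
  g5: stuck-at-0, inverted output ✓; others ✗
Consistent faults: {g1 stuck-at-0, g1 inverted output, g2 stuck-at-0, g2 inverted output, g5 stuck-at-0, g5 inverted output} — 6 in all.

6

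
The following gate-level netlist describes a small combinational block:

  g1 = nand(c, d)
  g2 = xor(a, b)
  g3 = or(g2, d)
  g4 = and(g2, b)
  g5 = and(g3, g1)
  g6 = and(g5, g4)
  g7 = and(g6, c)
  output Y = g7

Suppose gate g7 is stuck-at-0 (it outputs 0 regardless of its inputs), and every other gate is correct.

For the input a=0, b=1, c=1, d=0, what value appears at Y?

Propagate with g7 forced: g1=1, g2=1, g3=1, g4=1, g5=1, g6=1, g7=0 [stuck-at-0].
So Y = 0. (Without the fault it would be 1.)

0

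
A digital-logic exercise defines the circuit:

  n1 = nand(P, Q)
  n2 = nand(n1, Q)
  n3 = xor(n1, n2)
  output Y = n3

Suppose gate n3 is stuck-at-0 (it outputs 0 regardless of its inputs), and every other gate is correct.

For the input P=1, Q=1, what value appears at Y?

Propagate with n3 forced: n1=0, n2=1, n3=0 [stuck-at-0].
So Y = 0. (Without the fault it would be 1.)

0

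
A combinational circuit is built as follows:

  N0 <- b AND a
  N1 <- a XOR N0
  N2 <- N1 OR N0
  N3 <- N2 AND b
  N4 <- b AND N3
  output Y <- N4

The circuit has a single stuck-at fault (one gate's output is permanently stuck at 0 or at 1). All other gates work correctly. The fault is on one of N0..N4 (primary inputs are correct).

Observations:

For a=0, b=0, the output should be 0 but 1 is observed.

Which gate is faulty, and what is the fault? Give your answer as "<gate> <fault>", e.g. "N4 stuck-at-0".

Fault-free values for test 1 (a=0, b=0): N0=0, N1=0, N2=0, N3=0, N4=0, giving Y=0. Observed 1.
Test 1: faults giving observed 1 are {N4 stuck-at-1}.
Only N4 stuck-at-1 is consistent with every test.

N4 stuck-at-1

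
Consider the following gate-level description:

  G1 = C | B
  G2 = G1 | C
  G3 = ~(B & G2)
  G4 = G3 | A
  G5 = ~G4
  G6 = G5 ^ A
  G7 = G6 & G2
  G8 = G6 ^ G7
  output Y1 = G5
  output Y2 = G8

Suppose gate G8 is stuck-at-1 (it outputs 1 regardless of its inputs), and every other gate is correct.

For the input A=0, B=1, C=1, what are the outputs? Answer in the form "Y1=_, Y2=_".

Propagate with G8 forced: G1=1, G2=1, G3=0, G4=0, G5=1, G6=1, G7=1, G8=1 [stuck-at-1].
So the outputs are Y1=1, Y2=1. (Without the fault they would be Y1=1, Y2=0.)

Y1=1, Y2=1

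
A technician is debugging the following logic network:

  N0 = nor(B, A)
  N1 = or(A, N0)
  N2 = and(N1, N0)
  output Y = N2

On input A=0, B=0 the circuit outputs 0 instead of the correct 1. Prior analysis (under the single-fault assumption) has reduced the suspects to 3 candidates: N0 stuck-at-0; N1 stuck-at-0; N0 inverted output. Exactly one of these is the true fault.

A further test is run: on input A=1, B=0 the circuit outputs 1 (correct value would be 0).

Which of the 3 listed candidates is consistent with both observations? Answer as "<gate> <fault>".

Evaluate each candidate on input A=1, B=0:
  N0 stuck-at-0: N0=0 [stuck-at-0], N1=1, N2=0 → 0 — eliminated
  N1 stuck-at-0: N0=0, N1=0 [stuck-at-0], N2=0 → 0 — eliminated
  N0 inverted output: N0=1 [inverted output], N1=1, N2=1 → 1 — matches
Only N0 inverted output reproduces the observed 1.

N0 inverted output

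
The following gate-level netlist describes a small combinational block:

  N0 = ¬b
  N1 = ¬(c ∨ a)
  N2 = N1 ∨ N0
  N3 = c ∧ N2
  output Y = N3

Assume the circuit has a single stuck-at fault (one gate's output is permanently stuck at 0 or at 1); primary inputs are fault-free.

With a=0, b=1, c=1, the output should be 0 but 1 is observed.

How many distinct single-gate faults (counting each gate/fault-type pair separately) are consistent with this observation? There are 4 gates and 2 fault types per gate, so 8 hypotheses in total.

Fault-free: N0=0, N1=0, N2=0, N3=0 → 0. Observed 1.
  N0 stuck-at-0: output 0 ✗
  N0 stuck-at-1: output 1 ✓
  N1 stuck-at-0: output 0 ✗
  N1 stuck-at-1: output 1 ✓
  N2 stuck-at-0: output 0 ✗
  N2 stuck-at-1: output 1 ✓
  N3 stuck-at-0: output 0 ✗
  N3 stuck-at-1: output 1 ✓
Consistent faults: {N0 stuck-at-1, N1 stuck-at-1, N2 stuck-at-1, N3 stuck-at-1} — 4 in all.

4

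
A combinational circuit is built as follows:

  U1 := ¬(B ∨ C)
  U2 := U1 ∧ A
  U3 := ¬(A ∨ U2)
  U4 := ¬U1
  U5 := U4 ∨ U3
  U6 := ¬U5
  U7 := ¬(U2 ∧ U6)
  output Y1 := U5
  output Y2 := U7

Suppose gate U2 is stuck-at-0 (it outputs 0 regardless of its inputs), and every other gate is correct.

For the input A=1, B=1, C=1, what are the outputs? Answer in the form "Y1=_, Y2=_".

Propagate with U2 forced: U1=0, U2=0 [stuck-at-0], U3=0, U4=1, U5=1, U6=0, U7=1.
So the outputs are Y1=1, Y2=1. (Same as the fault-free value — the fault is masked on this input.)

Y1=1, Y2=1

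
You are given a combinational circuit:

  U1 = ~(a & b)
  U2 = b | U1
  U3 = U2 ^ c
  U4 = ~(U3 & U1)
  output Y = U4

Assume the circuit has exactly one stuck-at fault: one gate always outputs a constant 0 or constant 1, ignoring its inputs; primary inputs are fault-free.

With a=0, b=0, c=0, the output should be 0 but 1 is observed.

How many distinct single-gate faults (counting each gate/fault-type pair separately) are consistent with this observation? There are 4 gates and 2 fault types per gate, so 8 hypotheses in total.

Fault-free: U1=1, U2=1, U3=1, U4=0 → 0. Observed 1.
  U1 stuck-at-0: output 1 ✓
  U1 stuck-at-1: output 0 ✗
  U2 stuck-at-0: output 1 ✓
  U2 stuck-at-1: output 0 ✗
  U3 stuck-at-0: output 1 ✓
  U3 stuck-at-1: output 0 ✗
  U4 stuck-at-0: output 0 ✗
  U4 stuck-at-1: output 1 ✓
Consistent faults: {U1 stuck-at-0, U2 stuck-at-0, U3 stuck-at-0, U4 stuck-at-1} — 4 in all.

4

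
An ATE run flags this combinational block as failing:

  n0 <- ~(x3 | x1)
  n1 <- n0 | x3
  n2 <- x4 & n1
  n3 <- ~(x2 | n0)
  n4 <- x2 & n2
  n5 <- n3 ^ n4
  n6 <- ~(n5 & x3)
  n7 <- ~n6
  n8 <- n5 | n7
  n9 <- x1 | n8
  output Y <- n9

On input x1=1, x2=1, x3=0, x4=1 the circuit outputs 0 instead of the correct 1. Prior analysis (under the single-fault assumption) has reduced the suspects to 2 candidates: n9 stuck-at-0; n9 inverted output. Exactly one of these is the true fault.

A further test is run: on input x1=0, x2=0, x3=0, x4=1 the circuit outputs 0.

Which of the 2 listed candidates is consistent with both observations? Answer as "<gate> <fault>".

n9 stuck-at-0

Evaluate each candidate on input x1=0, x2=0, x3=0, x4=1:
  n9 stuck-at-0: n0=1, n1=1, n2=1, n3=0, n4=0, n5=0, n6=1, n7=0, n8=0, n9=0 [stuck-at-0] → 0 — matches
  n9 inverted output: n0=1, n1=1, n2=1, n3=0, n4=0, n5=0, n6=1, n7=0, n8=0, n9=1 [inverted output] → 1 — eliminated
Only n9 stuck-at-0 reproduces the observed 0.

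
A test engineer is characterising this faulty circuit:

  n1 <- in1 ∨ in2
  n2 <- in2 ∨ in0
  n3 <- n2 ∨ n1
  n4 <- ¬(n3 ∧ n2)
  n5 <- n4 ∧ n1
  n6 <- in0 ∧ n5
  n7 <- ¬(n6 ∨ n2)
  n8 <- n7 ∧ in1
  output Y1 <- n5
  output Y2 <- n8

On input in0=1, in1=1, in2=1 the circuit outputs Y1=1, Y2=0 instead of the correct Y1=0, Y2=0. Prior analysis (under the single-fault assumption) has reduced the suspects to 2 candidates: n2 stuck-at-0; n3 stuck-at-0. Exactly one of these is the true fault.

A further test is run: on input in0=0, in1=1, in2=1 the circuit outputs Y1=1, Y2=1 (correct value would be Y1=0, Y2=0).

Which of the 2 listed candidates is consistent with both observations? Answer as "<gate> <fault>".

n2 stuck-at-0

Evaluate each candidate on input in0=0, in1=1, in2=1:
  n2 stuck-at-0: n1=1, n2=0 [stuck-at-0], n3=1, n4=1, n5=1, n6=0, n7=1, n8=1 → Y1=1, Y2=1 — matches
  n3 stuck-at-0: n1=1, n2=1, n3=0 [stuck-at-0], n4=1, n5=1, n6=0, n7=0, n8=0 → Y1=1, Y2=0 — eliminated
Only n2 stuck-at-0 reproduces the observed Y1=1, Y2=1.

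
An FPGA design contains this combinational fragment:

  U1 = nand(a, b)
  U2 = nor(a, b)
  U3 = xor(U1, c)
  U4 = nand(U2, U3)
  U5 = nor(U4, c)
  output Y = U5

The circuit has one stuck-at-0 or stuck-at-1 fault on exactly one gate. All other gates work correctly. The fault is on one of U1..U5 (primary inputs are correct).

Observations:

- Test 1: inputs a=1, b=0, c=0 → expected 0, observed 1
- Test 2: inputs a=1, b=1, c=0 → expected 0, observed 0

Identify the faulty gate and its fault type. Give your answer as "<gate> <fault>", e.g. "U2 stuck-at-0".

Fault-free values for test 1 (a=1, b=0, c=0): U1=1, U2=0, U3=1, U4=1, U5=0, giving Y=0. Observed 1.
Test 1: faults giving observed 1 are {U2 stuck-at-1, U4 stuck-at-0, U5 stuck-at-1}.
Test 2 (a=1, b=1, c=0): fault-free U1=0, U2=0, U3=0, U4=1, U5=0 → 0; observed 0. Eliminates U4 stuck-at-0, U5 stuck-at-1.
Only U2 stuck-at-1 is consistent with every test.

U2 stuck-at-1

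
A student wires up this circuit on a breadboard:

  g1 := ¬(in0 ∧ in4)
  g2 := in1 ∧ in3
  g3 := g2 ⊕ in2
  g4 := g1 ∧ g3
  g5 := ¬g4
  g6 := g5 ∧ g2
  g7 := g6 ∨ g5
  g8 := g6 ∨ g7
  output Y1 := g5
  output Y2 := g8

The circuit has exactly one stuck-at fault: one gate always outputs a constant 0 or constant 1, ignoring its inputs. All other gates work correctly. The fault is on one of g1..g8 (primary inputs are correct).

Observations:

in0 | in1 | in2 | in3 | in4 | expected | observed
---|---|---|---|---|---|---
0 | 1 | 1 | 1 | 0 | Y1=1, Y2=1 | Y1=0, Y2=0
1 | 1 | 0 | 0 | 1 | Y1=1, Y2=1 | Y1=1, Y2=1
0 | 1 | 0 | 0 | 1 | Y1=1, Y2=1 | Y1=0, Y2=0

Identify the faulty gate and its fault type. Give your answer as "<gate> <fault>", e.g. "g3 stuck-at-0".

Fault-free values for test 1 (in0=0, in1=1, in2=1, in3=1, in4=0): g1=1, g2=1, g3=0, g4=0, g5=1, g6=1, g7=1, g8=1, giving Y1=1, Y2=1. Observed Y1=0, Y2=0.
Test 1: faults giving observed Y1=0, Y2=0 are {g2 stuck-at-0, g3 stuck-at-1, g4 stuck-at-1, g5 stuck-at-0}.
Test 2 (in0=1, in1=1, in2=0, in3=0, in4=1): fault-free g1=0, g2=0, g3=0, g4=0, g5=1, g6=0, g7=1, g8=1 → Y1=1, Y2=1; observed Y1=1, Y2=1. Eliminates g4 stuck-at-1, g5 stuck-at-0.
Test 3 (in0=0, in1=1, in2=0, in3=0, in4=1): fault-free g1=1, g2=0, g3=0, g4=0, g5=1, g6=0, g7=1, g8=1 → Y1=1, Y2=1; observed Y1=0, Y2=0. Eliminates g2 stuck-at-0.
Only g3 stuck-at-1 is consistent with every test.

g3 stuck-at-1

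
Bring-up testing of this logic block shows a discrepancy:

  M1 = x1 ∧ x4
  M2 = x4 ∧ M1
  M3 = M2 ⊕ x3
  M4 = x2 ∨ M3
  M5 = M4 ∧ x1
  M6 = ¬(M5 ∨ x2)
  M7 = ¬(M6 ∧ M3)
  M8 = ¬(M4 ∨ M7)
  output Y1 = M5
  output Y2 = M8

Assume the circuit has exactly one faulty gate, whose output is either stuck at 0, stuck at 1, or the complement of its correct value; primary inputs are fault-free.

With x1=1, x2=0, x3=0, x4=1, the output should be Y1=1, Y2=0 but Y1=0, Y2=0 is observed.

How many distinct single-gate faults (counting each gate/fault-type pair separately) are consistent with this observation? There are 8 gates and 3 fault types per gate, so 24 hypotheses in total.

8

Fault-free: M1=1, M2=1, M3=1, M4=1, M5=1, M6=0, M7=1, M8=0 → Y1=1, Y2=0. Observed Y1=0, Y2=0.
  M1: stuck-at-0, inverted output ✓; others ✗
  M2: stuck-at-0, inverted output ✓; others ✗
  M3: stuck-at-0, inverted output ✓; others ✗
  M4: none of the 3 fault types match ✗
  M5: stuck-at-0, inverted output ✓; others ✗
  M6: none of the 3 fault types match ✗
  M7: none of the 3 fault types match ✗
  M8: none of the 3 fault types match ✗
Consistent faults: {M1 stuck-at-0, M1 inverted output, M2 stuck-at-0, M2 inverted output, M3 stuck-at-0, M3 inverted output, M5 stuck-at-0, M5 inverted output} — 8 in all.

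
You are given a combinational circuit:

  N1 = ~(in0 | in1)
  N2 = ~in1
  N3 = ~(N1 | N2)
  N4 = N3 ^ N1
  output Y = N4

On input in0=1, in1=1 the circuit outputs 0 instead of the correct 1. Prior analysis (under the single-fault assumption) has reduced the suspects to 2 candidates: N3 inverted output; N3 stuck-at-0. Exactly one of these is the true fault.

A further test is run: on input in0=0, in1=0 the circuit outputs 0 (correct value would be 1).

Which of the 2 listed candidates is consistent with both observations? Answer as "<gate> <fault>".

Evaluate each candidate on input in0=0, in1=0:
  N3 inverted output: N1=1, N2=1, N3=1 [inverted output], N4=0 → 0 — matches
  N3 stuck-at-0: N1=1, N2=1, N3=0 [stuck-at-0], N4=1 → 1 — eliminated
Only N3 inverted output reproduces the observed 0.

N3 inverted output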